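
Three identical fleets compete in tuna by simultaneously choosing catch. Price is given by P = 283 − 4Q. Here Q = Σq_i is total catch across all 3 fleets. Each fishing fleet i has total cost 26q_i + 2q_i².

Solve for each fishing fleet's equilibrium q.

A representative fishing fleet's profit is π_i = q_i(283 − 4Q) − 26q_i − 2q_i², with Q = q_i + Σ_{j≠i} q_j.
First-order condition: 257 − 12q_i − 4Σ_{j≠i} q_j = 0.
Imposing symmetry (q_j = q for all j) turns Σ_{j≠i} q_j into 2q, so 257 = 20q and q = 12.85.

12.85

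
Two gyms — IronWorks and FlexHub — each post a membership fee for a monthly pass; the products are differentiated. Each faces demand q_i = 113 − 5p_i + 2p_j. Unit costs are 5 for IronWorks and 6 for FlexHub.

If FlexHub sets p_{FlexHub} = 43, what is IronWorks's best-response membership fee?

IronWorks's profit: π = (p_{IronWorks} − 5)(113 − 5p_{IronWorks} + 2p_{FlexHub}).
∂π/∂p_{IronWorks} = 138 − 10p_{IronWorks} + 2p_{FlexHub} = 0 ⇒ p_{IronWorks} = 13.8 + 0.2p_{FlexHub}.
At p_{FlexHub} = 43: p_{IronWorks} = 13.8 + 0.2·43 = 22.4.

22.4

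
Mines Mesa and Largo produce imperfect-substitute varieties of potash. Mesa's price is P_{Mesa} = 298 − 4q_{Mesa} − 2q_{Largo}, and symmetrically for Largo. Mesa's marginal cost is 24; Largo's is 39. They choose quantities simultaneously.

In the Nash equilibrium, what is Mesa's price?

135.6

Mine Mesa's profit: π = q_{Mesa}(298 − 4q_{Mesa} − 2q_{Largo}) − 24q_{Mesa}.
∂π/∂q_{Mesa} = 274 − 8q_{Mesa} − 2q_{Largo} = 0 ⇒ q_{Mesa} = 34.25 − 0.25q_{Largo}.
Similarly q_{Largo} = 32.375 − 0.25q_{Mesa}.
Solving the two reaction functions simultaneously: (1 − (−0.25)(−0.25))q_{Mesa} = 34.25 − 0.25·32.375, so 0.9375q_{Mesa} = 837/32 and q_{Mesa} = 27.9.
Then q_{Largo} = 32.375 − 0.25·27.9 = 25.4.
P_{Mesa} = 298 − 4·27.9 − 2·25.4 = 135.6.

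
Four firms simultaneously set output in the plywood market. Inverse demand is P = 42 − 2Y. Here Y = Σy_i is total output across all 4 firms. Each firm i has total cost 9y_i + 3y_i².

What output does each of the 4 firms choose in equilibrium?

2.0625

A representative firm's profit is π_i = y_i(42 − 2Y) − 9y_i − 3y_i², with Y = y_i + Σ_{j≠i} y_j.
First-order condition: 33 − 10y_i − 2Σ_{j≠i} y_j = 0.
With identical firms, set every y_j = y: then 33 − 10y − 6y = 0, i.e. y = 33/16 = 2.0625.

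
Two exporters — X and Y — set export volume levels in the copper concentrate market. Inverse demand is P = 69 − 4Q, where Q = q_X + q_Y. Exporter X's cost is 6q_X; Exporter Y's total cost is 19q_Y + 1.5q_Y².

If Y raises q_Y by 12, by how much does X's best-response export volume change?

Exporter X's profit: π = q_X(69 − 4(q_X + q_Y)) − 6q_X.
∂π/∂q_X = 63 − 8q_X − 4q_Y = 0, so q_X = 7.875 − 0.5q_Y.
The reaction-function slope is −0.5, so a 12-unit rise in q_Y moves q_X by −0.5 × 12 = −6. X's best response falls — the actions are strategic substitutes.

-6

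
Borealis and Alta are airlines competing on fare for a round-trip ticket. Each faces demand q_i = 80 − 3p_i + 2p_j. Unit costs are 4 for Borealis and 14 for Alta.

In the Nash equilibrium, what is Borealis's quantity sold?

Borealis's profit: π = (p_{Borealis} − 4)(80 − 3p_{Borealis} + 2p_{Alta}).
∂π/∂p_{Borealis} = 92 − 6p_{Borealis} + 2p_{Alta} = 0 ⇒ p_{Borealis} = 46/3 + (1/3)p_{Alta}.
Similarly p_{Alta} = 61/3 + (1/3)p_{Borealis}.
Solving the two reaction functions simultaneously: (1 − (1/3)(1/3))p_{Borealis} = 46/3 + (1/3)·(61/3), so (8/9)p_{Borealis} = 199/9 and p_{Borealis} = 24.875.
Then p_{Alta} = 61/3 + (1/3)·24.875 = 28.625.
q_{Borealis} = 80 − 3·24.875 + 2·28.625 = 62.625.

62.625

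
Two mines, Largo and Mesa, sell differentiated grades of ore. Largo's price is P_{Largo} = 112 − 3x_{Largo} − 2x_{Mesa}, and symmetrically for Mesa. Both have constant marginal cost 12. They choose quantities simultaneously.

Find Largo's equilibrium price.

49.5

Mine Largo's profit: π = x_{Largo}(112 − 3x_{Largo} − 2x_{Mesa}) − 12x_{Largo}.
∂π/∂x_{Largo} = 100 − 6x_{Largo} − 2x_{Mesa} = 0 ⇒ x_{Largo} = 50/3 − (1/3)x_{Mesa}.
Setting x_{Largo} = x_{Mesa} in the reaction function: x_{Largo} = 50/3 − (1/3)x_{Largo}, so x_{Largo} = (50/3) / (4/3) = 12.5.
P_{Largo} = 112 − 3·12.5 − 2·12.5 = 49.5.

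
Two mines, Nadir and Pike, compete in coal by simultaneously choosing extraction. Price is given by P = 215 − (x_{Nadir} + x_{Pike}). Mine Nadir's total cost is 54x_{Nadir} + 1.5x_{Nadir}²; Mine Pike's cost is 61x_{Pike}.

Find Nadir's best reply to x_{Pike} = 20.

Mine Nadir's profit: π = x_{Nadir}(215 − (x_{Nadir} + x_{Pike})) − 54x_{Nadir} − 1.5x_{Nadir}².
∂π/∂x_{Nadir} = 161 − 5x_{Nadir} − x_{Pike} = 0, so x_{Nadir} = 32.2 − 0.2x_{Pike}.
At x_{Pike} = 20: x_{Nadir} = 32.2 − 0.2·20 = 28.2.

28.2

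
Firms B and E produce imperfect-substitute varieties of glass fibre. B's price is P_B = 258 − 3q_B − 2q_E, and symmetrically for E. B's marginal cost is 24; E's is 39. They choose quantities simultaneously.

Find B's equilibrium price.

Firm B's profit: π = q_B(258 − 3q_B − 2q_E) − 24q_B.
∂π/∂q_B = 234 − 6q_B − 2q_E = 0 ⇒ q_B = 39 − (1/3)q_E.
Similarly q_E = 36.5 − (1/3)q_B.
Substituting the second reaction function into the first: q_B = 39 − (1/3)(36.5 − (1/3)q_B), which gives (8/9)q_B = 161/6 ⇒ q_B = 30.1875.
Then q_E = 36.5 − (1/3)·30.1875 = 26.4375.
P_B = 258 − 3·30.1875 − 2·26.4375 = 114.5625.

114.5625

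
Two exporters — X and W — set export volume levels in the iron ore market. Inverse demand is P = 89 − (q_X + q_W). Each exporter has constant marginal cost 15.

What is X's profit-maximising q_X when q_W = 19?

27.5

Exporter X's profit: π = q_X(89 − (q_X + q_W)) − 15q_X.
∂π/∂q_X = 74 − 2q_X − q_W = 0, so q_X = 37 − 0.5q_W.
At q_W = 19: q_X = 37 − 0.5·19 = 27.5.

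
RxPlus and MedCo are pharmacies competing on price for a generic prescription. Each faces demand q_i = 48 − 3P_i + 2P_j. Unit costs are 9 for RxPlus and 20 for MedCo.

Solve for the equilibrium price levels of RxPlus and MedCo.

20.8125, 24.9375

RxPlus's profit: π = (P_{RxPlus} − 9)(48 − 3P_{RxPlus} + 2P_{MedCo}).
∂π/∂P_{RxPlus} = 75 − 6P_{RxPlus} + 2P_{MedCo} = 0 ⇒ P_{RxPlus} = 12.5 + (1/3)P_{MedCo}.
Similarly P_{MedCo} = 18 + (1/3)P_{RxPlus}.
Solving the two reaction functions simultaneously: (1 − (1/3)(1/3))P_{RxPlus} = 12.5 + (1/3)·18, so (8/9)P_{RxPlus} = 18.5 and P_{RxPlus} = 20.8125.
Then P_{MedCo} = 18 + (1/3)·20.8125 = 24.9375.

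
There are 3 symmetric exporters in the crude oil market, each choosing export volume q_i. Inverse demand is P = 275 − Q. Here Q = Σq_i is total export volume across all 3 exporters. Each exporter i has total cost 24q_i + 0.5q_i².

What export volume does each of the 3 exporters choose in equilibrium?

A representative exporter's profit is π_i = q_i(275 − Q) − 24q_i − 0.5q_i², with Q = q_i + Σ_{j≠i} q_j.
First-order condition: 251 − 3q_i − Σ_{j≠i} q_j = 0.
In a symmetric equilibrium every exporter chooses the same q, so Σ_{j≠i} q_j = 2q. The condition becomes 251 − 5q = 0, giving q = 251/5 = 50.2.

50.2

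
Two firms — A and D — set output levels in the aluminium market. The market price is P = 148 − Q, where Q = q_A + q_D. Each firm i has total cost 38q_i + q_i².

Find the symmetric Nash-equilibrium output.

Firm A's profit: π = q_A(148 − (q_A + q_D)) − 38q_A − q_A².
∂π/∂q_A = 110 − 4q_A − q_D = 0, so q_A = 27.5 − 0.25q_D.
Setting q_A = q_D in the reaction function: q_A = 27.5 − 0.25q_A, so q_A = 27.5 / 1.25 = 22.

22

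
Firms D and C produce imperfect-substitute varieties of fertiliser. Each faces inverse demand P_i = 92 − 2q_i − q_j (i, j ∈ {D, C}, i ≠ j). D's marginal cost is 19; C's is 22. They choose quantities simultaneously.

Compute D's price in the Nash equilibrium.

48.6

Firm D's profit: π = q_D(92 − 2q_D − q_C) − 19q_D.
∂π/∂q_D = 73 − 4q_D − q_C = 0 ⇒ q_D = 18.25 − 0.25q_C.
Similarly q_C = 17.5 − 0.25q_D.
Substituting the second reaction function into the first: q_D = 18.25 − 0.25(17.5 − 0.25q_D), which gives 0.9375q_D = 13.875 ⇒ q_D = 14.8.
Then q_C = 17.5 − 0.25·14.8 = 13.8.
P_D = 92 − 2·14.8 − 13.8 = 48.6.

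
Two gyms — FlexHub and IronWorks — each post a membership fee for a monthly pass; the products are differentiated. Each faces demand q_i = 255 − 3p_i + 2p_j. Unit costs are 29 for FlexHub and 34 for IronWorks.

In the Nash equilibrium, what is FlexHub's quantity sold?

172.3125

FlexHub's profit: π = (p_{FlexHub} − 29)(255 − 3p_{FlexHub} + 2p_{IronWorks}).
∂π/∂p_{FlexHub} = 342 − 6p_{FlexHub} + 2p_{IronWorks} = 0 ⇒ p_{FlexHub} = 57 + (1/3)p_{IronWorks}.
Similarly p_{IronWorks} = 59.5 + (1/3)p_{FlexHub}.
Solving the two reaction functions simultaneously: (1 − (1/3)(1/3))p_{FlexHub} = 57 + (1/3)·59.5, so (8/9)p_{FlexHub} = 461/6 and p_{FlexHub} = 86.4375.
Then p_{IronWorks} = 59.5 + (1/3)·86.4375 = 88.3125.
q_{FlexHub} = 255 − 3·86.4375 + 2·88.3125 = 172.3125.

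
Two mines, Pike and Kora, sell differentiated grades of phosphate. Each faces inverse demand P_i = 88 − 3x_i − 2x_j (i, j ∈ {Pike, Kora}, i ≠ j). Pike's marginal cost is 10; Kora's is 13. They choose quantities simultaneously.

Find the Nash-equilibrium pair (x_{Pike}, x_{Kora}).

Mine Pike's profit: π = x_{Pike}(88 − 3x_{Pike} − 2x_{Kora}) − 10x_{Pike}.
∂π/∂x_{Pike} = 78 − 6x_{Pike} − 2x_{Kora} = 0 ⇒ x_{Pike} = 13 − (1/3)x_{Kora}.
Similarly x_{Kora} = 12.5 − (1/3)x_{Pike}.
Plugging x_{Kora} into Pike's best response: x_{Pike} = 13 − (1/3)(12.5 − (1/3)x_{Pike}) ⇒ (8/9)x_{Pike} = 53/6, so x_{Pike} = 9.9375.
Then x_{Kora} = 12.5 − (1/3)·9.9375 = 9.1875.

9.9375, 9.1875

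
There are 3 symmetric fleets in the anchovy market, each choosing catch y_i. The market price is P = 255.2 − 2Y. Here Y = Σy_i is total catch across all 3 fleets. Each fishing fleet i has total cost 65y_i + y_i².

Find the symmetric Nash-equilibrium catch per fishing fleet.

19.02

A representative fishing fleet's profit is π_i = y_i(255.2 − 2Y) − 65y_i − y_i², with Y = y_i + Σ_{j≠i} y_j.
First-order condition: 190.2 − 6y_i − 2Σ_{j≠i} y_j = 0.
Imposing symmetry (y_j = y for all j) turns Σ_{j≠i} y_j into 2y, so 190.2 = 10y and y = 19.02.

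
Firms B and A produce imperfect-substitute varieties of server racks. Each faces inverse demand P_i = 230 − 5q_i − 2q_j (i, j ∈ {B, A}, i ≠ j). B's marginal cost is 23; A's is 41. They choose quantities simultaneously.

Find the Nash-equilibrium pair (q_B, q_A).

17.625, 15.375

Firm B's profit: π = q_B(230 − 5q_B − 2q_A) − 23q_B.
∂π/∂q_B = 207 − 10q_B − 2q_A = 0 ⇒ q_B = 20.7 − 0.2q_A.
Similarly q_A = 18.9 − 0.2q_B.
Plugging q_A into B's best response: q_B = 20.7 − 0.2(18.9 − 0.2q_B) ⇒ 0.96q_B = 16.92, so q_B = 17.625.
Then q_A = 18.9 − 0.2·17.625 = 15.375.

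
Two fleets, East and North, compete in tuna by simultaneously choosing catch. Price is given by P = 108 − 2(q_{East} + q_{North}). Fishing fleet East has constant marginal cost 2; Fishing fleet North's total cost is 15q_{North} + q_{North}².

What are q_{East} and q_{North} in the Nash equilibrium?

Fishing fleet East's profit: π = q_{East}(108 − 2(q_{East} + q_{North})) − 2q_{East}.
∂π/∂q_{East} = 106 − 4q_{East} − 2q_{North} = 0, so q_{East} = 26.5 − 0.5q_{North}.
For North: ∂π/∂q_{North} = 93 − 6q_{North} − 2q_{East} = 0 ⇒ q_{North} = 15.5 − (1/3)q_{East}.
Solving the two reaction functions simultaneously: (1 − (−0.5)(−1/3))q_{East} = 26.5 − 0.5·15.5, so (5/6)q_{East} = 18.75 and q_{East} = 22.5.
Then q_{North} = 15.5 − (1/3)·22.5 = 8.

22.5, 8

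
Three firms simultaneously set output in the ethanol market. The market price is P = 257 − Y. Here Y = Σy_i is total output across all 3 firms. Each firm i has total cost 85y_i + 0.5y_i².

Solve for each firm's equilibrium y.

A representative firm's profit is π_i = y_i(257 − Y) − 85y_i − 0.5y_i², with Y = y_i + Σ_{j≠i} y_j.
First-order condition: 172 − 3y_i − Σ_{j≠i} y_j = 0.
With identical firms, set every y_j = y: then 172 − 3y − 2y = 0, i.e. y = 172/5 = 34.4.

34.4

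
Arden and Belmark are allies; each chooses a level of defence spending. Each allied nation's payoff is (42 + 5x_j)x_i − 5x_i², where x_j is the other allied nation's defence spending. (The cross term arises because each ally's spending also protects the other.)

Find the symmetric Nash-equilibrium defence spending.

Arden's payoff is (42 + 5x_B)x_A − 5x_A².
∂π/∂x_A = 42 + 5x_B − 10x_A = 0, so x_A = 4.2 + 0.5x_B.
Setting x_A = x_B in the reaction function: x_A = 4.2 + 0.5x_A, so x_A = 4.2 / 0.5 = 8.4.

8.4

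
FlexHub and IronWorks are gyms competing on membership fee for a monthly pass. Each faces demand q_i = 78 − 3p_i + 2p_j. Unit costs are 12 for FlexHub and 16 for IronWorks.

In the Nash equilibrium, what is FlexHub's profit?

892.6875

FlexHub's profit: π = (p_{FlexHub} − 12)(78 − 3p_{FlexHub} + 2p_{IronWorks}).
∂π/∂p_{FlexHub} = 114 − 6p_{FlexHub} + 2p_{IronWorks} = 0 ⇒ p_{FlexHub} = 19 + (1/3)p_{IronWorks}.
Similarly p_{IronWorks} = 21 + (1/3)p_{FlexHub}.
Substituting the second reaction function into the first: p_{FlexHub} = 19 + (1/3)(21 + (1/3)p_{FlexHub}), which gives (8/9)p_{FlexHub} = 26 ⇒ p_{FlexHub} = 29.25.
Then p_{IronWorks} = 21 + (1/3)·29.25 = 30.75.
q_{FlexHub} = 78 − 3·29.25 + 2·30.75 = 51.75.
Profit = (29.25 − 12)·51.75 = 892.6875.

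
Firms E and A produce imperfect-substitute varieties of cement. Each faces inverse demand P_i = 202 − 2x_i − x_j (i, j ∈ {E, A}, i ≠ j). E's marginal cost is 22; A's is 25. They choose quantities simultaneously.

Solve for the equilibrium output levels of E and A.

Firm E's profit: π = x_E(202 − 2x_E − x_A) − 22x_E.
∂π/∂x_E = 180 − 4x_E − x_A = 0 ⇒ x_E = 45 − 0.25x_A.
Similarly x_A = 44.25 − 0.25x_E.
Substituting the second reaction function into the first: x_E = 45 − 0.25(44.25 − 0.25x_E), which gives 0.9375x_E = 33.9375 ⇒ x_E = 36.2.
Then x_A = 44.25 − 0.25·36.2 = 35.2.

36.2, 35.2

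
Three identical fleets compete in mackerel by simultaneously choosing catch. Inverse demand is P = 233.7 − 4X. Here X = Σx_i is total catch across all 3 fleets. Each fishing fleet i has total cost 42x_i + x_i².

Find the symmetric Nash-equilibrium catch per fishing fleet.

10.65

A representative fishing fleet's profit is π_i = x_i(233.7 − 4X) − 42x_i − x_i², with X = x_i + Σ_{j≠i} x_j.
First-order condition: 191.7 − 10x_i − 4Σ_{j≠i} x_j = 0.
In a symmetric equilibrium every fishing fleet chooses the same x, so Σ_{j≠i} x_j = 2x. The condition becomes 191.7 − 18x = 0, giving x = 191.7/18 = 10.65.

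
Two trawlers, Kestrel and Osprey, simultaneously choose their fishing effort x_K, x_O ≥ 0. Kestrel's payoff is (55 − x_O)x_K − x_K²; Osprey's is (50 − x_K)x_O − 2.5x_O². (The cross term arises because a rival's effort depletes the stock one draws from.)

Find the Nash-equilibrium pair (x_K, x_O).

25, 5

Expanding Kestrel's payoff: 55x_K − x_Ox_K − x_K².
∂π/∂x_K = 55 − x_O − 2x_K = 0, so x_K = 27.5 − 0.5x_O.
Likewise for Osprey: x_O = 10 − 0.2x_K.
Substituting the second reaction function into the first: x_K = 27.5 − 0.5(10 − 0.2x_K), which gives 0.9x_K = 22.5 ⇒ x_K = 25.
Then x_O = 10 − 0.2·25 = 5.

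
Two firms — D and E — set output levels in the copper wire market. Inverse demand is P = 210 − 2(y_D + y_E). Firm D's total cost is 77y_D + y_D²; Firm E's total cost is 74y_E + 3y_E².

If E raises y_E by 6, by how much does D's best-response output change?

-2

Firm D's profit: π = y_D(210 − 2(y_D + y_E)) − 77y_D − y_D².
∂π/∂y_D = 133 − 6y_D − 2y_E = 0, so y_D = 133/6 − (1/3)y_E.
The reaction-function slope is −1/3, so a 6-unit rise in y_E moves y_D by −1/3 × 6 = −2. D's best response falls — the actions are strategic substitutes.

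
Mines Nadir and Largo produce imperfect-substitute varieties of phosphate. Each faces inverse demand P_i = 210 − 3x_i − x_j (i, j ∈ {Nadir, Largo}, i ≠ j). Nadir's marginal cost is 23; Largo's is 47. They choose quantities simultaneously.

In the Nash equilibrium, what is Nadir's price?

Mine Nadir's profit: π = x_{Nadir}(210 − 3x_{Nadir} − x_{Largo}) − 23x_{Nadir}.
∂π/∂x_{Nadir} = 187 − 6x_{Nadir} − x_{Largo} = 0 ⇒ x_{Nadir} = 187/6 − (1/6)x_{Largo}.
Similarly x_{Largo} = 163/6 − (1/6)x_{Nadir}.
Substituting the second reaction function into the first: x_{Nadir} = 187/6 − (1/6)(163/6 − (1/6)x_{Nadir}), which gives (35/36)x_{Nadir} = 959/36 ⇒ x_{Nadir} = 27.4.
Then x_{Largo} = 163/6 − (1/6)·27.4 = 22.6.
P_{Nadir} = 210 − 3·27.4 − 22.6 = 105.2.

105.2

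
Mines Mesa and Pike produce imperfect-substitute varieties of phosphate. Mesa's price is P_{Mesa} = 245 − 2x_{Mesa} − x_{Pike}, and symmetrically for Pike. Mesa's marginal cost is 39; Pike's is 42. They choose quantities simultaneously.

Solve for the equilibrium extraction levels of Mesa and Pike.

Mine Mesa's profit: π = x_{Mesa}(245 − 2x_{Mesa} − x_{Pike}) − 39x_{Mesa}.
∂π/∂x_{Mesa} = 206 − 4x_{Mesa} − x_{Pike} = 0 ⇒ x_{Mesa} = 51.5 − 0.25x_{Pike}.
Similarly x_{Pike} = 50.75 − 0.25x_{Mesa}.
Substituting the second reaction function into the first: x_{Mesa} = 51.5 − 0.25(50.75 − 0.25x_{Mesa}), which gives 0.9375x_{Mesa} = 38.8125 ⇒ x_{Mesa} = 41.4.
Then x_{Pike} = 50.75 − 0.25·41.4 = 40.4.

41.4, 40.4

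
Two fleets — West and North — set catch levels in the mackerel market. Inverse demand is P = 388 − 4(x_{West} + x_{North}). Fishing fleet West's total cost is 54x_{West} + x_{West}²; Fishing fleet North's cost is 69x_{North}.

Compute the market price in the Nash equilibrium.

Fishing fleet West's profit: π = x_{West}(388 − 4(x_{West} + x_{North})) − 54x_{West} − x_{West}².
∂π/∂x_{West} = 334 − 10x_{West} − 4x_{North} = 0, so x_{West} = 33.4 − 0.4x_{North}.
For North: ∂π/∂x_{North} = 319 − 8x_{North} − 4x_{West} = 0 ⇒ x_{North} = 39.875 − 0.5x_{West}.
Substituting the second reaction function into the first: x_{West} = 33.4 − 0.4(39.875 − 0.5x_{West}), which gives 0.8x_{West} = 17.45 ⇒ x_{West} = 21.8125.
Then x_{North} = 39.875 − 0.5·21.8125 = 927/32.
Equilibrium price: P = 388 − 4·(1625/32) = 184.875.

184.875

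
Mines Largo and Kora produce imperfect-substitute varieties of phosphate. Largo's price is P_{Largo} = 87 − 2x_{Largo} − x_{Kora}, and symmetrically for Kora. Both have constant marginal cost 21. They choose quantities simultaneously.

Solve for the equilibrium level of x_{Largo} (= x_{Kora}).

Mine Largo's profit: π = x_{Largo}(87 − 2x_{Largo} − x_{Kora}) − 21x_{Largo}.
∂π/∂x_{Largo} = 66 − 4x_{Largo} − x_{Kora} = 0 ⇒ x_{Largo} = 16.5 − 0.25x_{Kora}.
By symmetry x_{Kora} = x_{Largo}; substituting into the reaction function, 1.25x_{Largo} = 16.5 and x_{Largo} = 13.2.

13.2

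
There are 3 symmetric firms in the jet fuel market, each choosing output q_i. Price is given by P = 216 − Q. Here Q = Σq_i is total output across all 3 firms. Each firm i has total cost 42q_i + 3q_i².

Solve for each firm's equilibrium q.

A representative firm's profit is π_i = q_i(216 − Q) − 42q_i − 3q_i², with Q = q_i + Σ_{j≠i} q_j.
First-order condition: 174 − 8q_i − Σ_{j≠i} q_j = 0.
Imposing symmetry (q_j = q for all j) turns Σ_{j≠i} q_j into 2q, so 174 = 10q and q = 17.4.

17.4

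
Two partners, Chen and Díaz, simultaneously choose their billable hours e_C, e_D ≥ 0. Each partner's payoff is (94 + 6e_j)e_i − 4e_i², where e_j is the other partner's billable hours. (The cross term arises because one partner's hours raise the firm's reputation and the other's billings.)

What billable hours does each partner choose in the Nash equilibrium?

47

Chen's payoff is (94 + 6e_D)e_C − 4e_C².
∂π/∂e_C = 94 + 6e_D − 8e_C = 0, so e_C = 11.75 + 0.75e_D.
Setting e_C = e_D in the reaction function: e_C = 11.75 + 0.75e_C, so e_C = 11.75 / 0.25 = 47.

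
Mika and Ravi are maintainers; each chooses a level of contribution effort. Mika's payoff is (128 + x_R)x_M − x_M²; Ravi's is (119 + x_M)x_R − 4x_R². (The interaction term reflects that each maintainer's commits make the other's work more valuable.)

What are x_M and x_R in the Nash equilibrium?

Expanding Mika's payoff: 128x_M + x_Rx_M − x_M².
∂π/∂x_M = 128 + x_R − 2x_M = 0, so x_M = 64 + 0.5x_R.
Likewise for Ravi: x_R = 14.875 + 0.125x_M.
Solving the two reaction functions simultaneously: (1 − (0.5)(0.125))x_M = 64 + 0.5·14.875, so 0.9375x_M = 71.4375 and x_M = 76.2.
Then x_R = 14.875 + 0.125·76.2 = 24.4.

76.2, 24.4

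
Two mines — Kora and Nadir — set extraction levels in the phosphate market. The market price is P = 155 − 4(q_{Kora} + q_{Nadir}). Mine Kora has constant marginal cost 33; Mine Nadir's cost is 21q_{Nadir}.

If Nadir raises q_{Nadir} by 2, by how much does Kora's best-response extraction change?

-1

Mine Kora's profit: π = q_{Kora}(155 − 4(q_{Kora} + q_{Nadir})) − 33q_{Kora}.
∂π/∂q_{Kora} = 122 − 8q_{Kora} − 4q_{Nadir} = 0, so q_{Kora} = 15.25 − 0.5q_{Nadir}.
The reaction-function slope is −0.5, so a 2-unit rise in q_{Nadir} moves q_{Kora} by −0.5 × 2 = −1. Kora's best response falls — the actions are strategic substitutes.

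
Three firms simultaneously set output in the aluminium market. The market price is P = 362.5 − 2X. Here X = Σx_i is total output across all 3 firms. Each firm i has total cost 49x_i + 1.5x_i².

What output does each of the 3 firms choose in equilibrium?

28.5

A representative firm's profit is π_i = x_i(362.5 − 2X) − 49x_i − 1.5x_i², with X = x_i + Σ_{j≠i} x_j.
First-order condition: 313.5 − 7x_i − 2Σ_{j≠i} x_j = 0.
With identical firms, set every x_j = x: then 313.5 − 7x − 4x = 0, i.e. x = 313.5/11 = 28.5.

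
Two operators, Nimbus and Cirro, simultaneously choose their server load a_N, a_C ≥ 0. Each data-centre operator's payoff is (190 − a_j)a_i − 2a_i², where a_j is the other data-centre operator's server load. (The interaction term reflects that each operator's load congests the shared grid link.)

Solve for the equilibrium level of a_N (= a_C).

38

Nimbus's payoff is (190 − a_C)a_N − 2a_N².
∂π/∂a_N = 190 − a_C − 4a_N = 0, so a_N = 47.5 − 0.25a_C.
The game is symmetric, so in equilibrium a_C = a_N: the reaction function gives 1.25a_N = 47.5, hence a_N = 38.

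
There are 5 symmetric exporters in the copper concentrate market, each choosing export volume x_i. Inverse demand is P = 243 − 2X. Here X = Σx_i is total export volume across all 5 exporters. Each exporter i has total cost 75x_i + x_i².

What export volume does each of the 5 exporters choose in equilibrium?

12

A representative exporter's profit is π_i = x_i(243 − 2X) − 75x_i − x_i², with X = x_i + Σ_{j≠i} x_j.
First-order condition: 168 − 6x_i − 2Σ_{j≠i} x_j = 0.
Imposing symmetry (x_j = x for all j) turns Σ_{j≠i} x_j into 4x, so 168 = 14x and x = 12.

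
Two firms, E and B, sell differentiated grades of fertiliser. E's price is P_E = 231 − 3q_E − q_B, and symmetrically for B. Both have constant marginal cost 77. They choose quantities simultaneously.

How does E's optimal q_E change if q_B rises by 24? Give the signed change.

-4

Firm E's profit: π = q_E(231 − 3q_E − q_B) − 77q_E.
∂π/∂q_E = 154 − 6q_E − q_B = 0 ⇒ q_E = 77/3 − (1/6)q_B.
The reaction-function slope is −1/6, so a 24-unit rise in q_B moves q_E by −1/6 × 24 = −4. E's best response falls — the actions are strategic substitutes.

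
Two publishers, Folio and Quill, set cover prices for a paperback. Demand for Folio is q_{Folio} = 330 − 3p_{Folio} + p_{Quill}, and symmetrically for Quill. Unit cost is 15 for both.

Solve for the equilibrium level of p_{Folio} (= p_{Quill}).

75

Folio's profit: π = (p_{Folio} − 15)(330 − 3p_{Folio} + p_{Quill}).
∂π/∂p_{Folio} = 375 − 6p_{Folio} + p_{Quill} = 0 ⇒ p_{Folio} = 62.5 + (1/6)p_{Quill}.
By symmetry p_{Quill} = p_{Folio}; substituting into the reaction function, (5/6)p_{Folio} = 62.5 and p_{Folio} = 75.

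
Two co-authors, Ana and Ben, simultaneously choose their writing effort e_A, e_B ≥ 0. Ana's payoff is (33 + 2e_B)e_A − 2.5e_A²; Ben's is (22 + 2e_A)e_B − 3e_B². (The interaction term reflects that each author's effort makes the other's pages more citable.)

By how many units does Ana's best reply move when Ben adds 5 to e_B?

Expanding Ana's payoff: 33e_A + 2e_Be_A − 2.5e_A².
∂π/∂e_A = 33 + 2e_B − 5e_A = 0, so e_A = 6.6 + 0.4e_B.
The reaction-function slope is 0.4, so a 5-unit rise in e_B moves e_A by 0.4 × 5 = 2. Ana's best response rises — the actions are strategic complements.

2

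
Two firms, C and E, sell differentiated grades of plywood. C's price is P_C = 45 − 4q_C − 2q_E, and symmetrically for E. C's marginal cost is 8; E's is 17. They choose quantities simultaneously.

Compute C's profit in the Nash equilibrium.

Firm C's profit: π = q_C(45 − 4q_C − 2q_E) − 8q_C.
∂π/∂q_C = 37 − 8q_C − 2q_E = 0 ⇒ q_C = 4.625 − 0.25q_E.
Similarly q_E = 3.5 − 0.25q_C.
Plugging q_E into C's best response: q_C = 4.625 − 0.25(3.5 − 0.25q_C) ⇒ 0.9375q_C = 3.75, so q_C = 4.
Then q_E = 3.5 − 0.25·4 = 2.5.
P_C = 45 − 4·4 − 2·2.5 = 24.
Profit = (24 − 8)·4 = 64.

64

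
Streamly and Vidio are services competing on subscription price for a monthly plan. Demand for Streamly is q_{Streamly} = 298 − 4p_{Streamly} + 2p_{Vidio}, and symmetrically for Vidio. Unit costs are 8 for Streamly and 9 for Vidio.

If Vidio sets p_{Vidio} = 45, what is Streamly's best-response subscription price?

Streamly's profit: π = (p_{Streamly} − 8)(298 − 4p_{Streamly} + 2p_{Vidio}).
∂π/∂p_{Streamly} = 330 − 8p_{Streamly} + 2p_{Vidio} = 0 ⇒ p_{Streamly} = 41.25 + 0.25p_{Vidio}.
At p_{Vidio} = 45: p_{Streamly} = 41.25 + 0.25·45 = 52.5.

52.5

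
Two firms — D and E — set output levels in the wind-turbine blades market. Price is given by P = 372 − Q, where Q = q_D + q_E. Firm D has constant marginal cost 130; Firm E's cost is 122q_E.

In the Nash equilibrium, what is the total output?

164

Firm D's profit: π = q_D(372 − (q_D + q_E)) − 130q_D.
∂π/∂q_D = 242 − 2q_D − q_E = 0, so q_D = 121 − 0.5q_E.
By the same steps for E: q_E = 125 − 0.5q_D.
Solving the two reaction functions simultaneously: (1 − (−0.5)(−0.5))q_D = 121 − 0.5·125, so 0.75q_D = 58.5 and q_D = 78.
Then q_E = 125 − 0.5·78 = 86.
Total output: 78 + 86 = 164.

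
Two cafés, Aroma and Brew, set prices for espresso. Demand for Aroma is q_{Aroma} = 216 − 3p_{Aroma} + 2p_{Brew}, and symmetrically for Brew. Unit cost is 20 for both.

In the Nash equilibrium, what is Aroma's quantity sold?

Aroma's profit: π = (p_{Aroma} − 20)(216 − 3p_{Aroma} + 2p_{Brew}).
∂π/∂p_{Aroma} = 276 − 6p_{Aroma} + 2p_{Brew} = 0 ⇒ p_{Aroma} = 46 + (1/3)p_{Brew}.
By symmetry p_{Brew} = p_{Aroma}; substituting into the reaction function, (2/3)p_{Aroma} = 46 and p_{Aroma} = 69.
q_{Aroma} = 216 − 3·69 + 2·69 = 147.

147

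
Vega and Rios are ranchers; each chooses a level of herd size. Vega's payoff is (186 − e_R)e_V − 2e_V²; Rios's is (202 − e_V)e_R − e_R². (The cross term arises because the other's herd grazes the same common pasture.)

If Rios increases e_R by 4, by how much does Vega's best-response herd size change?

Expanding Vega's payoff: 186e_V − e_Re_V − 2e_V².
∂π/∂e_V = 186 − e_R − 4e_V = 0, so e_V = 46.5 − 0.25e_R.
The reaction-function slope is −0.25, so a 4-unit rise in e_R moves e_V by −0.25 × 4 = −1. Vega's best response falls — the actions are strategic substitutes.

-1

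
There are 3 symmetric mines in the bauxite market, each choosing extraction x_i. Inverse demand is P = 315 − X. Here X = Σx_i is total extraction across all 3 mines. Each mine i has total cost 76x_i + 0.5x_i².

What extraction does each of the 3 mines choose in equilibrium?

A representative mine's profit is π_i = x_i(315 − X) − 76x_i − 0.5x_i², with X = x_i + Σ_{j≠i} x_j.
First-order condition: 239 − 3x_i − Σ_{j≠i} x_j = 0.
With identical mines, set every x_j = x: then 239 − 3x − 2x = 0, i.e. x = 239/5 = 47.8.

47.8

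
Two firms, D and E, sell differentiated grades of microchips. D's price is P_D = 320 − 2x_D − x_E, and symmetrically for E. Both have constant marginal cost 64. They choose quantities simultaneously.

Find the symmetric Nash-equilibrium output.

Firm D's profit: π = x_D(320 − 2x_D − x_E) − 64x_D.
∂π/∂x_D = 256 − 4x_D − x_E = 0 ⇒ x_D = 64 − 0.25x_E.
Setting x_D = x_E in the reaction function: x_D = 64 − 0.25x_D, so x_D = 64 / 1.25 = 51.2.

51.2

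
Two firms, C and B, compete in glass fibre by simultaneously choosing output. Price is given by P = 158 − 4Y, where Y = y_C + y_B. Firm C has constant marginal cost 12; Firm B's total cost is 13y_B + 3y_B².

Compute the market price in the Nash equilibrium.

73

Firm C's profit: π = y_C(158 − 4(y_C + y_B)) − 12y_C.
∂π/∂y_C = 146 − 8y_C − 4y_B = 0, so y_C = 18.25 − 0.5y_B.
For B: ∂π/∂y_B = 145 − 14y_B − 4y_C = 0 ⇒ y_B = 145/14 − (2/7)y_C.
Solving the two reaction functions simultaneously: (1 − (−0.5)(−2/7))y_C = 18.25 − 0.5·(145/14), so (6/7)y_C = 183/14 and y_C = 15.25.
Then y_B = 145/14 − (2/7)·15.25 = 6.
Equilibrium price: P = 158 − 4·21.25 = 73.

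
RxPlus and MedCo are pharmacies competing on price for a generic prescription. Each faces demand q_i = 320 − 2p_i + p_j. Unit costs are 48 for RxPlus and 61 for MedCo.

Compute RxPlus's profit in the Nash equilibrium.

RxPlus's profit: π = (p_{RxPlus} − 48)(320 − 2p_{RxPlus} + p_{MedCo}).
∂π/∂p_{RxPlus} = 416 − 4p_{RxPlus} + p_{MedCo} = 0 ⇒ p_{RxPlus} = 104 + 0.25p_{MedCo}.
Similarly p_{MedCo} = 110.5 + 0.25p_{RxPlus}.
Plugging p_{MedCo} into RxPlus's best response: p_{RxPlus} = 104 + 0.25(110.5 + 0.25p_{RxPlus}) ⇒ 0.9375p_{RxPlus} = 131.625, so p_{RxPlus} = 140.4.
Then p_{MedCo} = 110.5 + 0.25·140.4 = 145.6.
q_{RxPlus} = 320 − 2·140.4 + 145.6 = 184.8.
Profit = (140.4 − 48)·184.8 = 17075.52.

17075.52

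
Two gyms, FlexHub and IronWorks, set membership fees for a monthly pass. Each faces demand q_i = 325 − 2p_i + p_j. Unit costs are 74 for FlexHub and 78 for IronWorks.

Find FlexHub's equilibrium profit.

14179.28

FlexHub's profit: π = (p_{FlexHub} − 74)(325 − 2p_{FlexHub} + p_{IronWorks}).
∂π/∂p_{FlexHub} = 473 − 4p_{FlexHub} + p_{IronWorks} = 0 ⇒ p_{FlexHub} = 118.25 + 0.25p_{IronWorks}.
Similarly p_{IronWorks} = 120.25 + 0.25p_{FlexHub}.
Solving the two reaction functions simultaneously: (1 − (0.25)(0.25))p_{FlexHub} = 118.25 + 0.25·120.25, so 0.9375p_{FlexHub} = 148.3125 and p_{FlexHub} = 158.2.
Then p_{IronWorks} = 120.25 + 0.25·158.2 = 159.8.
q_{FlexHub} = 325 − 2·158.2 + 159.8 = 168.4.
Profit = (158.2 − 74)·168.4 = 14179.28.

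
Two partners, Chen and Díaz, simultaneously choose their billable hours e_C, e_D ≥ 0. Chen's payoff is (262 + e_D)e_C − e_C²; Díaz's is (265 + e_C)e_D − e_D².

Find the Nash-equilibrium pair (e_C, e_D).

263, 264

Expanding Chen's payoff: 262e_C + e_De_C − e_C².
∂π/∂e_C = 262 + e_D − 2e_C = 0, so e_C = 131 + 0.5e_D.
Likewise for Díaz: e_D = 132.5 + 0.5e_C.
Solving the two reaction functions simultaneously: (1 − (0.5)(0.5))e_C = 131 + 0.5·132.5, so 0.75e_C = 197.25 and e_C = 263.
Then e_D = 132.5 + 0.5·263 = 264.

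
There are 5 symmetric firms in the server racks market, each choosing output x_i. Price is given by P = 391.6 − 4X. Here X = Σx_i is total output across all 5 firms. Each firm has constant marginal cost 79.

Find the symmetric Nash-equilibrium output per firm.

A representative firm's profit is π_i = x_i(391.6 − 4X) − 79x_i, with X = x_i + Σ_{j≠i} x_j.
First-order condition: 312.6 − 8x_i − 4Σ_{j≠i} x_j = 0.
Imposing symmetry (x_j = x for all j) turns Σ_{j≠i} x_j into 4x, so 312.6 = 24x and x = 13.025.

13.025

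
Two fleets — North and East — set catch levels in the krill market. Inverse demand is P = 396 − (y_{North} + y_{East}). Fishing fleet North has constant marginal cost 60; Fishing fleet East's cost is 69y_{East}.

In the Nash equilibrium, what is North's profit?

Fishing fleet North's profit: π = y_{North}(396 − (y_{North} + y_{East})) − 60y_{North}.
∂π/∂y_{North} = 336 − 2y_{North} − y_{East} = 0, so y_{North} = 168 − 0.5y_{East}.
By the same steps for East: y_{East} = 163.5 − 0.5y_{North}.
Plugging y_{East} into North's best response: y_{North} = 168 − 0.5(163.5 − 0.5y_{North}) ⇒ 0.75y_{North} = 86.25, so y_{North} = 115.
Then y_{East} = 163.5 − 0.5·115 = 106.
Price P = 396 − 221 = 175.
North's profit: (175 − 60)·115 = 13225.

13225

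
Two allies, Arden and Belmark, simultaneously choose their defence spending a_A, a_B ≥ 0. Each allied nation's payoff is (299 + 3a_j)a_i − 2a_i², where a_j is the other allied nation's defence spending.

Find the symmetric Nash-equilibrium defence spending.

299

Arden's payoff is (299 + 3a_B)a_A − 2a_A².
∂π/∂a_A = 299 + 3a_B − 4a_A = 0, so a_A = 74.75 + 0.75a_B.
Setting a_A = a_B in the reaction function: a_A = 74.75 + 0.75a_A, so a_A = 74.75 / 0.25 = 299.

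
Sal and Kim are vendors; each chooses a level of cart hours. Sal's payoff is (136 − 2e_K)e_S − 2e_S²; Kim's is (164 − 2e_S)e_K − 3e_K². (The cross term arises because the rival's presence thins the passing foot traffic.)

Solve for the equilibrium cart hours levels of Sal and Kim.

Expanding Sal's payoff: 136e_S − 2e_Ke_S − 2e_S².
∂π/∂e_S = 136 − 2e_K − 4e_S = 0, so e_S = 34 − 0.5e_K.
Likewise for Kim: e_K = 82/3 − (1/3)e_S.
Plugging e_K into Sal's best response: e_S = 34 − 0.5(82/3 − (1/3)e_S) ⇒ (5/6)e_S = 61/3, so e_S = 24.4.
Then e_K = 82/3 − (1/3)·24.4 = 19.2.

24.4, 19.2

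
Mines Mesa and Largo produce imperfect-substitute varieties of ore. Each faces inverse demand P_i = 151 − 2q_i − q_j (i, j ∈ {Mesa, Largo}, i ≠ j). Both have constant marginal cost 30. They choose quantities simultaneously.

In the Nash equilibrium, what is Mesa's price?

78.4

Mine Mesa's profit: π = q_{Mesa}(151 − 2q_{Mesa} − q_{Largo}) − 30q_{Mesa}.
∂π/∂q_{Mesa} = 121 − 4q_{Mesa} − q_{Largo} = 0 ⇒ q_{Mesa} = 30.25 − 0.25q_{Largo}.
The game is symmetric, so in equilibrium q_{Largo} = q_{Mesa}: the reaction function gives 1.25q_{Mesa} = 30.25, hence q_{Mesa} = 24.2.
P_{Mesa} = 151 − 2·24.2 − 24.2 = 78.4.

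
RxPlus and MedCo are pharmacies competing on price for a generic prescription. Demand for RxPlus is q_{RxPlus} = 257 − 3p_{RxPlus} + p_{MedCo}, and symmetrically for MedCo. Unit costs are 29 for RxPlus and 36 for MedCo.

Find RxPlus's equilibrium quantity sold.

121.2

RxPlus's profit: π = (p_{RxPlus} − 29)(257 − 3p_{RxPlus} + p_{MedCo}).
∂π/∂p_{RxPlus} = 344 − 6p_{RxPlus} + p_{MedCo} = 0 ⇒ p_{RxPlus} = 172/3 + (1/6)p_{MedCo}.
Similarly p_{MedCo} = 365/6 + (1/6)p_{RxPlus}.
Plugging p_{MedCo} into RxPlus's best response: p_{RxPlus} = 172/3 + (1/6)(365/6 + (1/6)p_{RxPlus}) ⇒ (35/36)p_{RxPlus} = 2429/36, so p_{RxPlus} = 69.4.
Then p_{MedCo} = 365/6 + (1/6)·69.4 = 72.4.
q_{RxPlus} = 257 − 3·69.4 + 72.4 = 121.2.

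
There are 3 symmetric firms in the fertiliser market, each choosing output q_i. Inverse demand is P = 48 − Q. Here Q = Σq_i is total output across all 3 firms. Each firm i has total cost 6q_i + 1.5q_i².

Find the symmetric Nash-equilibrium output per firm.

6

A representative firm's profit is π_i = q_i(48 − Q) − 6q_i − 1.5q_i², with Q = q_i + Σ_{j≠i} q_j.
First-order condition: 42 − 5q_i − Σ_{j≠i} q_j = 0.
In a symmetric equilibrium every firm chooses the same q, so Σ_{j≠i} q_j = 2q. The condition becomes 42 − 7q = 0, giving q = 42/7 = 6.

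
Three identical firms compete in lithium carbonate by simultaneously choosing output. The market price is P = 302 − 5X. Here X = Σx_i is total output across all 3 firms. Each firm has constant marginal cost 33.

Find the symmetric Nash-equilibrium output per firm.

13.45

A representative firm's profit is π_i = x_i(302 − 5X) − 33x_i, with X = x_i + Σ_{j≠i} x_j.
First-order condition: 269 − 10x_i − 5Σ_{j≠i} x_j = 0.
With identical firms, set every x_j = x: then 269 − 10x − 10x = 0, i.e. x = 269/20 = 13.45.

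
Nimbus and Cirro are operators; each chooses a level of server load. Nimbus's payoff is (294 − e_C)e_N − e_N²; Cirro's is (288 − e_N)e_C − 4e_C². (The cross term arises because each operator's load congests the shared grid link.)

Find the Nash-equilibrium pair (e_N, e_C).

137.6, 18.8

Expanding Nimbus's payoff: 294e_N − e_Ce_N − e_N².
∂π/∂e_N = 294 − e_C − 2e_N = 0, so e_N = 147 − 0.5e_C.
Likewise for Cirro: e_C = 36 − 0.125e_N.
Plugging e_C into Nimbus's best response: e_N = 147 − 0.5(36 − 0.125e_N) ⇒ 0.9375e_N = 129, so e_N = 137.6.
Then e_C = 36 − 0.125·137.6 = 18.8.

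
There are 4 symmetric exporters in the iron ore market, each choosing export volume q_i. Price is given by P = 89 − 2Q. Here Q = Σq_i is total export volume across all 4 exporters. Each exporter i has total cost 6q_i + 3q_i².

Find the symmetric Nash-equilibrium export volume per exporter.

5.1875

A representative exporter's profit is π_i = q_i(89 − 2Q) − 6q_i − 3q_i², with Q = q_i + Σ_{j≠i} q_j.
First-order condition: 83 − 10q_i − 2Σ_{j≠i} q_j = 0.
Imposing symmetry (q_j = q for all j) turns Σ_{j≠i} q_j into 3q, so 83 = 16q and q = 5.1875.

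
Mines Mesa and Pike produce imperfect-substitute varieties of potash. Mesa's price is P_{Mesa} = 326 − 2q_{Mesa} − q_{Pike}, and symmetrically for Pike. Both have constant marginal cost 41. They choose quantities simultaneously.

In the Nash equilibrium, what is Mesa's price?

Mine Mesa's profit: π = q_{Mesa}(326 − 2q_{Mesa} − q_{Pike}) − 41q_{Mesa}.
∂π/∂q_{Mesa} = 285 − 4q_{Mesa} − q_{Pike} = 0 ⇒ q_{Mesa} = 71.25 − 0.25q_{Pike}.
By symmetry q_{Pike} = q_{Mesa}; substituting into the reaction function, 1.25q_{Mesa} = 71.25 and q_{Mesa} = 57.
P_{Mesa} = 326 − 2·57 − 57 = 155.

155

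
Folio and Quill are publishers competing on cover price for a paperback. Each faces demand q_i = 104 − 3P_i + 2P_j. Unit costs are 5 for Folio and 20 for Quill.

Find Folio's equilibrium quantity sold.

Folio's profit: π = (P_{Folio} − 5)(104 − 3P_{Folio} + 2P_{Quill}).
∂π/∂P_{Folio} = 119 − 6P_{Folio} + 2P_{Quill} = 0 ⇒ P_{Folio} = 119/6 + (1/3)P_{Quill}.
Similarly P_{Quill} = 82/3 + (1/3)P_{Folio}.
Substituting the second reaction function into the first: P_{Folio} = 119/6 + (1/3)(82/3 + (1/3)P_{Folio}), which gives (8/9)P_{Folio} = 521/18 ⇒ P_{Folio} = 32.5625.
Then P_{Quill} = 82/3 + (1/3)·32.5625 = 38.1875.
q_{Folio} = 104 − 3·32.5625 + 2·38.1875 = 82.6875.

82.6875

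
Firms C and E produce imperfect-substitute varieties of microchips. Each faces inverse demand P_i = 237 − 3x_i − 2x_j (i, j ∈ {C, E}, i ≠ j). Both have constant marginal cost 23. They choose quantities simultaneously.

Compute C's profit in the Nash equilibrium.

2146.6875

Firm C's profit: π = x_C(237 − 3x_C − 2x_E) − 23x_C.
∂π/∂x_C = 214 − 6x_C − 2x_E = 0 ⇒ x_C = 107/3 − (1/3)x_E.
Setting x_C = x_E in the reaction function: x_C = 107/3 − (1/3)x_C, so x_C = (107/3) / (4/3) = 26.75.
P_C = 237 − 3·26.75 − 2·26.75 = 103.25.
Profit = (103.25 − 23)·26.75 = 2146.6875.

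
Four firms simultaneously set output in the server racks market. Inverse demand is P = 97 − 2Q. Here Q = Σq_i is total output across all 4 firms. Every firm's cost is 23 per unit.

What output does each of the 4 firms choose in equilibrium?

A representative firm's profit is π_i = q_i(97 − 2Q) − 23q_i, with Q = q_i + Σ_{j≠i} q_j.
First-order condition: 74 − 4q_i − 2Σ_{j≠i} q_j = 0.
Imposing symmetry (q_j = q for all j) turns Σ_{j≠i} q_j into 3q, so 74 = 10q and q = 7.4.

7.4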